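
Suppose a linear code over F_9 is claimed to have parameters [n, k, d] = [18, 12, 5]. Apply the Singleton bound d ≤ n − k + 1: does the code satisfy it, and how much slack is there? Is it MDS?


Singleton RHS = n − k + 1 = 7, slack = 2, bound satisfied, not MDS.

Singleton bound: d ≤ n − k + 1.
Here n = 18, k = 12, so n − k + 1 = 7.
Given d = 5, check d ≤ 7: YES.
Slack = (n − k + 1) − d = 2.
The code is NOT MDS (slack = 2 > 0).
Description: the claimed parameters are [18, 12, 5]_9; such a code would be non-MDS.


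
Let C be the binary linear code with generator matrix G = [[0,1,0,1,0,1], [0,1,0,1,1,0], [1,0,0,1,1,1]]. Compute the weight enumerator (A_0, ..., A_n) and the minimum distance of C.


Weight distribution: A_0 = 1, A_2 = 2, A_3 = 4, A_4 = 1. Minimum distance d = 2.

Enumerate all 2^3 = 8 messages m ∈ F_2^3.
For each, compute codeword c = mG in F_2^6, then tally its weight.
  m = 000 → c = 000000, weight = 0.
  m = 100 → c = 010101, weight = 3.
  m = 010 → c = 010110, weight = 3.
  m = 110 → c = 000011, weight = 2.
  m = 001 → c = 100111, weight = 4.
  m = 101 → c = 110010, weight = 3.
  m = 011 → c = 110001, weight = 3.
  m = 111 → c = 100100, weight = 2.
Tally weights:
  weight 0: 1 codewords.
  weight 2: 2 codewords.
  weight 3: 4 codewords.
  weight 4: 1 codewords.
Minimum distance d = smallest w > 0 with A_w > 0 = 2.
Sanity: Σ A_w = 8 = 2^3 = 8 ✓.


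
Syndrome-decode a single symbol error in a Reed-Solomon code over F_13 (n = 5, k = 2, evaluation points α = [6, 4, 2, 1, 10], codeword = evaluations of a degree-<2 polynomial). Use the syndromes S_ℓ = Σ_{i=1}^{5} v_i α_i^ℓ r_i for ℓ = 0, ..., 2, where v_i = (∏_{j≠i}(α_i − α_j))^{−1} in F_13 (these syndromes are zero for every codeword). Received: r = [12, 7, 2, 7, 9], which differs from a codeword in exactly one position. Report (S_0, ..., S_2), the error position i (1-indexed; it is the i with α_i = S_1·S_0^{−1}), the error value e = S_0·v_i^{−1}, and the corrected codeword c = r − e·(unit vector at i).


S = (8, 8, 8), error at position 4, error magnitude e = 1, c = [12, 7, 2, 6, 9].

Step 1: column multipliers v_i = (∏_{j≠i}(α_i − α_j))^{−1} mod 13.
  i = 1 (α = 6): (6−4)(6−2)(6−1)(6−10) = 2·4·5·(−4) = −160 ≡ 9, so v_1 = 9^{−1} = 3 (mod 13).
  i = 2 (α = 4): (4−6)(4−2)(4−1)(4−10) = (−2)·2·3·(−6) = 72 ≡ 7, so v_2 = 7^{−1} = 2 (mod 13).
  i = 3 (α = 2): (2−6)(2−4)(2−1)(2−10) = (−4)·(−2)·1·(−8) = −64 ≡ 1, so v_3 = 1^{−1} = 1 (mod 13).
  i = 4 (α = 1): (1−6)(1−4)(1−2)(1−10) = (−5)·(−3)·(−1)·(−9) = 135 ≡ 5, so v_4 = 5^{−1} = 8 (mod 13).
  i = 5 (α = 10): (10−6)(10−4)(10−2)(10−1) = 4·6·8·9 = 1728 ≡ 12, so v_5 = 12^{−1} = 12 (mod 13).
  v = [3, 2, 1, 8, 12].
Step 2: syndromes of r = [12, 7, 2, 7, 9] (all sums mod 13).
  S_0 = Σ v_i r_i = 3·12 + 2·7 + 1·2 + 8·7 + 12·9 = 216 ≡ 8.
  S_1 = Σ v_i α_i r_i = 3·6·12 + 2·4·7 + 1·2·2 + 8·1·7 + 12·10·9 = 1412 ≡ 8.
  α_i^2 mod 13 = [10, 3, 4, 1, 9].
  S_2 = Σ v_i α_i^2 r_i = 3·10·12 + 2·3·7 + 1·4·2 + 8·1·7 + 12·9·9 = 1438 ≡ 8.
  S = (8, 8, 8) ≠ 0, so r is not a codeword (an error is present).
Step 3: locate the error. For a single error e at position i, S_ℓ = v_i·e·α_i^ℓ, so α_err = S_1/S_0.
  S_0^{−1} = 8^{−1} = 5 (mod 13), so α_err = 8·5 = 40 ≡ 1 = α_4. Error position i = 4.
  Consistency check: S_2/S_1 = 8·5 = 40 ≡ 1 = α_err ✓ (single-error assumption holds).
Step 4: error magnitude e = S_0/v_4 = S_0·∏_{j≠4}(α_4 − α_j) = 8·5 = 40 ≡ 1 (mod 13).
Step 5: correct position 4: c_4 = r_4 − e = 7 − 1 ≡ 6 (mod 13). Hence c = [12, 7, 2, 6, 9].
  Check: interpolating c through the α_i gives m(x) = 10 + 9·x (degree < 2) with m(α_i) = c_i for every i, so c is indeed a codeword.


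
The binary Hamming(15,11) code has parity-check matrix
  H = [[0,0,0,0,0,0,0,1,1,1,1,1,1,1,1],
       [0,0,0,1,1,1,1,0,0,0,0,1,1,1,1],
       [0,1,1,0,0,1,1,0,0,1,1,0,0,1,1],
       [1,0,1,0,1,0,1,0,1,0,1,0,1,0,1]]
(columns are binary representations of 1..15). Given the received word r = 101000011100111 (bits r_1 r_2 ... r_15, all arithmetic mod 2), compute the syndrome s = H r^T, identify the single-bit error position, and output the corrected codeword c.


s = (0, 1, 0, 1)^T, error position = 5, corrected codeword c = 101010011100111

Compute s = H r^T mod 2 one row at a time:
  s_1 = 1 + 1 + 1 + 0 + 0 + 1 + 1 + 1 = 6 ≡ 0 (mod 2).
  s_2 = 0 + 0 + 0 + 0 + 0 + 1 + 1 + 1 = 3 ≡ 1 (mod 2).
  s_3 = 0 + 1 + 0 + 0 + 1 + 0 + 1 + 1 = 4 ≡ 0 (mod 2).
  s_4 = 1 + 1 + 0 + 0 + 1 + 0 + 1 + 1 = 5 ≡ 1 (mod 2).
s = (0, 1, 0, 1)^T — this equals column 5 of H (binary 0101), so error is at position 5.
Correct: flip bit 5 of r = 101000011100111 to get c = 101010011100111.


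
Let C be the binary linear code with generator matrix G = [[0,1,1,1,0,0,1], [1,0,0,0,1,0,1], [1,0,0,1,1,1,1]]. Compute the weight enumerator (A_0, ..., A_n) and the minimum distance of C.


Weight distribution: A_0 = 1, A_2 = 1, A_3 = 1, A_4 = 2, A_5 = 3. Minimum distance d = 2.

Enumerate all 2^3 = 8 messages m ∈ F_2^3.
For each, compute codeword c = mG in F_2^7, then tally its weight.
  m = 000 → c = 0000000, weight = 0.
  m = 100 → c = 0111001, weight = 4.
  m = 010 → c = 1000101, weight = 3.
  m = 110 → c = 1111100, weight = 5.
  m = 001 → c = 1001111, weight = 5.
  m = 101 → c = 1110110, weight = 5.
  m = 011 → c = 0001010, weight = 2.
  m = 111 → c = 0110011, weight = 4.
Tally weights:
  weight 0: 1 codewords.
  weight 2: 1 codewords.
  weight 3: 1 codewords.
  weight 4: 2 codewords.
  weight 5: 3 codewords.
Minimum distance d = smallest w > 0 with A_w > 0 = 2.
Sanity: Σ A_w = 8 = 2^3 = 8 ✓.


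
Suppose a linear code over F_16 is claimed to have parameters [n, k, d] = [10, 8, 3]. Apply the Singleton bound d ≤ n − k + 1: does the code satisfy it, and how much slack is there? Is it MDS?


Singleton RHS = n − k + 1 = 3, slack = 0, bound satisfied, MDS.

Singleton bound: d ≤ n − k + 1.
Here n = 10, k = 8, so n − k + 1 = 3.
Given d = 3, check d ≤ 3: YES.
Slack = (n − k + 1) − d = 0.
The code is MDS (slack = 0).
Description: the claimed parameters are [10, 8, 3]_16; such a code would be MDS (meets Singleton bound).


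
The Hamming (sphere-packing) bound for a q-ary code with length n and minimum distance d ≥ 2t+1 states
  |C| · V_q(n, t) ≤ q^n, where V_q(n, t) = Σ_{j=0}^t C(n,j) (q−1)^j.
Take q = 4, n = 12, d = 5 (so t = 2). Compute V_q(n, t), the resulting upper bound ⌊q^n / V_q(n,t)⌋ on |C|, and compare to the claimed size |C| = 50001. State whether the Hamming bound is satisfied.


V_q(n, t) = 631, q^n = 16777216, Hamming bound = 26588, |C| = 50001 > bound (violated).

Step 1: Compute V_q(n, t) = Σ_{j=0}^2 C(n, j) (q−1)^j.
  j = 0: C(12,0)·(3)^0 = 1·1 = 1.
  j = 1: C(12,1)·(3)^1 = 12·3 = 36.
  j = 2: C(12,2)·(3)^2 = 66·9 = 594.
  V_q(n, t) = 1 + 36 + 594 = 631.
Step 2: q^n = 4^12 = 16777216.
Step 3: Hamming bound ⌊q^n / V_q(n,t)⌋ = ⌊16777216/631⌋ = 26588.
Step 4: Compare |C| = 50001 to 26588: violated.
The claimed |C| lies above the Hamming bound, so no 4-ary code of length 12 with d ≥ 5 can have 50001 codewords.


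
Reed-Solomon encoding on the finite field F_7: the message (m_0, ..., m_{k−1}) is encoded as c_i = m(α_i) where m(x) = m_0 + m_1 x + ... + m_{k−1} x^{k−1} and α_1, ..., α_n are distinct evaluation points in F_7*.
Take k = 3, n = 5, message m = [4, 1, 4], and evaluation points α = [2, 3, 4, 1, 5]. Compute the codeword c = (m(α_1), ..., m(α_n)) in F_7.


c = [1, 1, 2, 2, 4]

Message polynomial: m(x) = 4 + 1·x + 4·x^2 (mod 7).
For each evaluation point α_i, compute m(α_i) mod 7:
  α_1 = 2: Horner steps 4 → 2 → 1, so m(2) = 1.
  α_2 = 3: Horner steps 4 → 6 → 1, so m(3) = 1.
  α_3 = 4: Horner steps 4 → 3 → 2, so m(4) = 2.
  α_4 = 1: Horner steps 4 → 5 → 2, so m(1) = 2.
  α_5 = 5: Horner steps 4 → 0 → 4, so m(5) = 4.
Codeword c = [1, 1, 2, 2, 4] ∈ F_7^5.


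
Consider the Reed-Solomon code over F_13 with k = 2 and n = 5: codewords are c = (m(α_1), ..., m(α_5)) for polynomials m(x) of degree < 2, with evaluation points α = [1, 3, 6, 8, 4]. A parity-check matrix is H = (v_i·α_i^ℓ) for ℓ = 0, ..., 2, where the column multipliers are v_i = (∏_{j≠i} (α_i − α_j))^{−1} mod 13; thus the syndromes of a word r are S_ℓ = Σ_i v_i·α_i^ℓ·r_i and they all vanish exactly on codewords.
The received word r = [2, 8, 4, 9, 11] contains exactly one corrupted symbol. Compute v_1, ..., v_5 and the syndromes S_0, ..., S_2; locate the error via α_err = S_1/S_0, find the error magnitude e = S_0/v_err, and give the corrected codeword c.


S = (11, 10, 2), error at position 4, error magnitude e = 12, c = [2, 8, 4, 10, 11].

Step 1: column multipliers v_i = (∏_{j≠i}(α_i − α_j))^{−1} mod 13.
  i = 1 (α = 1): (1−3)(1−6)(1−8)(1−4) = (−2)·(−5)·(−7)·(−3) = 210 ≡ 2, so v_1 = 2^{−1} = 7 (mod 13).
  i = 2 (α = 3): (3−1)(3−6)(3−8)(3−4) = 2·(−3)·(−5)·(−1) = −30 ≡ 9, so v_2 = 9^{−1} = 3 (mod 13).
  i = 3 (α = 6): (6−1)(6−3)(6−8)(6−4) = 5·3·(−2)·2 = −60 ≡ 5, so v_3 = 5^{−1} = 8 (mod 13).
  i = 4 (α = 8): (8−1)(8−3)(8−6)(8−4) = 7·5·2·4 = 280 ≡ 7, so v_4 = 7^{−1} = 2 (mod 13).
  i = 5 (α = 4): (4−1)(4−3)(4−6)(4−8) = 3·1·(−2)·(−4) = 24 ≡ 11, so v_5 = 11^{−1} = 6 (mod 13).
  v = [7, 3, 8, 2, 6].
Step 2: syndromes of r = [2, 8, 4, 9, 11] (all sums mod 13).
  S_0 = Σ v_i r_i = 7·2 + 3·8 + 8·4 + 2·9 + 6·11 = 154 ≡ 11.
  S_1 = Σ v_i α_i r_i = 7·1·2 + 3·3·8 + 8·6·4 + 2·8·9 + 6·4·11 = 686 ≡ 10.
  α_i^2 mod 13 = [1, 9, 10, 12, 3].
  S_2 = Σ v_i α_i^2 r_i = 7·1·2 + 3·9·8 + 8·10·4 + 2·12·9 + 6·3·11 = 964 ≡ 2.
  S = (11, 10, 2) ≠ 0, so r is not a codeword (an error is present).
Step 3: locate the error. For a single error e at position i, S_ℓ = v_i·e·α_i^ℓ, so α_err = S_1/S_0.
  S_0^{−1} = 11^{−1} = 6 (mod 13), so α_err = 10·6 = 60 ≡ 8 = α_4. Error position i = 4.
  Consistency check: S_2/S_1 = 2·4 = 8 ≡ 8 = α_err ✓ (single-error assumption holds).
Step 4: error magnitude e = S_0/v_4 = S_0·∏_{j≠4}(α_4 − α_j) = 11·7 = 77 ≡ 12 (mod 13).
Step 5: correct position 4: c_4 = r_4 − e = 9 − 12 ≡ 10 (mod 13). Hence c = [2, 8, 4, 10, 11].
  Check: interpolating c through the α_i gives m(x) = 12 + 3·x (degree < 2) with m(α_i) = c_i for every i, so c is indeed a codeword.


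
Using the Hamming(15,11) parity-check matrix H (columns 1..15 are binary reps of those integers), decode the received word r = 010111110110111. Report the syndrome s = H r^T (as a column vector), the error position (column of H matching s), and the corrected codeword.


s = (0, 1, 1, 1)^T, error position = 7, corrected codeword c = 010111010110111

Compute s = H r^T mod 2 one row at a time:
  s_1 = 1 + 0 + 1 + 1 + 0 + 1 + 1 + 1 = 6 ≡ 0 (mod 2).
  s_2 = 1 + 1 + 1 + 1 + 0 + 1 + 1 + 1 = 7 ≡ 1 (mod 2).
  s_3 = 1 + 0 + 1 + 1 + 1 + 1 + 1 + 1 = 7 ≡ 1 (mod 2).
  s_4 = 0 + 0 + 1 + 1 + 0 + 1 + 1 + 1 = 5 ≡ 1 (mod 2).
s = (0, 1, 1, 1)^T — this equals column 7 of H (binary 0111), so error is at position 7.
Correct: flip bit 7 of r = 010111110110111 to get c = 010111010110111.


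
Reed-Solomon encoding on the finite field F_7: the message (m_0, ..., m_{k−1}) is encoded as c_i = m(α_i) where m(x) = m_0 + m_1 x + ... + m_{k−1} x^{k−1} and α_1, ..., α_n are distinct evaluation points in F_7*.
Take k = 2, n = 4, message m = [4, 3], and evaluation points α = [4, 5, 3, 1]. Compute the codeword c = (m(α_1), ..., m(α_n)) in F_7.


c = [2, 5, 6, 0]

Message polynomial: m(x) = 4 + 3·x (mod 7).
For each evaluation point α_i, compute m(α_i) mod 7:
  α_1 = 4: Horner steps 3 → 2, so m(4) = 2.
  α_2 = 5: Horner steps 3 → 5, so m(5) = 5.
  α_3 = 3: Horner steps 3 → 6, so m(3) = 6.
  α_4 = 1: Horner steps 3 → 0, so m(1) = 0.
Codeword c = [2, 5, 6, 0] ∈ F_7^4.


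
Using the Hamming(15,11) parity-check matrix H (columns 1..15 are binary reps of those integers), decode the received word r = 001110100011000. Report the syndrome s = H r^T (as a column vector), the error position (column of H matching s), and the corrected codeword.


s = (0, 0, 1, 0)^T, error position = 2, corrected codeword c = 011110100011000

Compute s = H r^T mod 2 one row at a time:
  s_1 = 0 + 0 + 0 + 1 + 1 + 0 + 0 + 0 = 2 ≡ 0 (mod 2).
  s_2 = 1 + 1 + 0 + 1 + 1 + 0 + 0 + 0 = 4 ≡ 0 (mod 2).
  s_3 = 0 + 1 + 0 + 1 + 0 + 1 + 0 + 0 = 3 ≡ 1 (mod 2).
  s_4 = 0 + 1 + 1 + 1 + 0 + 1 + 0 + 0 = 4 ≡ 0 (mod 2).
s = (0, 0, 1, 0)^T — this equals column 2 of H (binary 0010), so error is at position 2.
Correct: flip bit 2 of r = 001110100011000 to get c = 011110100011000.


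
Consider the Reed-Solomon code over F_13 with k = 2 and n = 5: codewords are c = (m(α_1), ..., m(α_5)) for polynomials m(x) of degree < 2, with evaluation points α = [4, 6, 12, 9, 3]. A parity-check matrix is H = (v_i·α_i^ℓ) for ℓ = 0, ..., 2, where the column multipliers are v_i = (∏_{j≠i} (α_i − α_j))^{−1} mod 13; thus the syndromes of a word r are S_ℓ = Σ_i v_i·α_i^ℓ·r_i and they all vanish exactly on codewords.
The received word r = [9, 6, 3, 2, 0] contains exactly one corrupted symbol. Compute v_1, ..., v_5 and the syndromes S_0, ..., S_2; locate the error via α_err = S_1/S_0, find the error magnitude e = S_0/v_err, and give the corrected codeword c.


S = (11, 1, 6), error at position 2, error magnitude e = 5, c = [9, 1, 3, 2, 0].

Step 1: column multipliers v_i = (∏_{j≠i}(α_i − α_j))^{−1} mod 13.
  i = 1 (α = 4): (4−6)(4−12)(4−9)(4−3) = (−2)·(−8)·(−5)·1 = −80 ≡ 11, so v_1 = 11^{−1} = 6 (mod 13).
  i = 2 (α = 6): (6−4)(6−12)(6−9)(6−3) = 2·(−6)·(−3)·3 = 108 ≡ 4, so v_2 = 4^{−1} = 10 (mod 13).
  i = 3 (α = 12): (12−4)(12−6)(12−9)(12−3) = 8·6·3·9 = 1296 ≡ 9, so v_3 = 9^{−1} = 3 (mod 13).
  i = 4 (α = 9): (9−4)(9−6)(9−12)(9−3) = 5·3·(−3)·6 = −270 ≡ 3, so v_4 = 3^{−1} = 9 (mod 13).
  i = 5 (α = 3): (3−4)(3−6)(3−12)(3−9) = (−1)·(−3)·(−9)·(−6) = 162 ≡ 6, so v_5 = 6^{−1} = 11 (mod 13).
  v = [6, 10, 3, 9, 11].
Step 2: syndromes of r = [9, 6, 3, 2, 0] (all sums mod 13).
  S_0 = Σ v_i r_i = 6·9 + 10·6 + 3·3 + 9·2 + 11·0 = 141 ≡ 11.
  S_1 = Σ v_i α_i r_i = 6·4·9 + 10·6·6 + 3·12·3 + 9·9·2 + 11·3·0 = 846 ≡ 1.
  α_i^2 mod 13 = [3, 10, 1, 3, 9].
  S_2 = Σ v_i α_i^2 r_i = 6·3·9 + 10·10·6 + 3·1·3 + 9·3·2 + 11·9·0 = 825 ≡ 6.
  S = (11, 1, 6) ≠ 0, so r is not a codeword (an error is present).
Step 3: locate the error. For a single error e at position i, S_ℓ = v_i·e·α_i^ℓ, so α_err = S_1/S_0.
  S_0^{−1} = 11^{−1} = 6 (mod 13), so α_err = 1·6 = 6 ≡ 6 = α_2. Error position i = 2.
  Consistency check: S_2/S_1 = 6·1 = 6 ≡ 6 = α_err ✓ (single-error assumption holds).
Step 4: error magnitude e = S_0/v_2 = S_0·∏_{j≠2}(α_2 − α_j) = 11·4 = 44 ≡ 5 (mod 13).
Step 5: correct position 2: c_2 = r_2 − e = 6 − 5 ≡ 1 (mod 13). Hence c = [9, 1, 3, 2, 0].
  Check: interpolating c through the α_i gives m(x) = 12 + 9·x (degree < 2) with m(α_i) = c_i for every i, so c is indeed a codeword.


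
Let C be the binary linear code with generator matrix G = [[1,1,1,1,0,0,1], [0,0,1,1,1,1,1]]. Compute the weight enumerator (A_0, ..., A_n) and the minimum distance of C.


Weight distribution: A_0 = 1, A_4 = 1, A_5 = 2. Minimum distance d = 4.

Enumerate all 2^2 = 4 messages m ∈ F_2^2.
For each, compute codeword c = mG in F_2^7, then tally its weight.
  m = 00 → c = 0000000, weight = 0.
  m = 10 → c = 1111001, weight = 5.
  m = 01 → c = 0011111, weight = 5.
  m = 11 → c = 1100110, weight = 4.
Tally weights:
  weight 0: 1 codewords.
  weight 4: 1 codewords.
  weight 5: 2 codewords.
Minimum distance d = smallest w > 0 with A_w > 0 = 4.
Sanity: Σ A_w = 4 = 2^2 = 4 ✓.


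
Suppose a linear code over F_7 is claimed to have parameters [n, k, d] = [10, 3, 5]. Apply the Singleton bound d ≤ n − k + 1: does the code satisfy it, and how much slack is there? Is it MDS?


Singleton RHS = n − k + 1 = 8, slack = 3, bound satisfied, not MDS.

Singleton bound: d ≤ n − k + 1.
Here n = 10, k = 3, so n − k + 1 = 8.
Given d = 5, check d ≤ 8: YES.
Slack = (n − k + 1) − d = 3.
The code is NOT MDS (slack = 3 > 0).
Description: the claimed parameters are [10, 3, 5]_7; such a code would be non-MDS.


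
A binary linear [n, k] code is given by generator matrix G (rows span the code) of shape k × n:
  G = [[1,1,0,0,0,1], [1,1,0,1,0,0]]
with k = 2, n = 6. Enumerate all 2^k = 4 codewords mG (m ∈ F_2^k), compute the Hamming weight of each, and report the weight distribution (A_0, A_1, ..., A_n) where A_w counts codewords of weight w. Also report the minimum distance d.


Weight distribution: A_0 = 1, A_2 = 1, A_3 = 2. Minimum distance d = 2.

Enumerate all 2^2 = 4 messages m ∈ F_2^2.
For each, compute codeword c = mG in F_2^6, then tally its weight.
  m = 00 → c = 000000, weight = 0.
  m = 10 → c = 110001, weight = 3.
  m = 01 → c = 110100, weight = 3.
  m = 11 → c = 000101, weight = 2.
Tally weights:
  weight 0: 1 codewords.
  weight 2: 1 codewords.
  weight 3: 2 codewords.
Minimum distance d = smallest w > 0 with A_w > 0 = 2.
Sanity: Σ A_w = 4 = 2^2 = 4 ✓.


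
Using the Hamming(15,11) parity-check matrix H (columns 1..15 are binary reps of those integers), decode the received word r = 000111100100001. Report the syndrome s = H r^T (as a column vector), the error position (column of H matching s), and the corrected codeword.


s = (0, 1, 0, 1)^T, error position = 5, corrected codeword c = 000101100100001

Compute s = H r^T mod 2 one row at a time:
  s_1 = 0 + 0 + 1 + 0 + 0 + 0 + 0 + 1 = 2 ≡ 0 (mod 2).
  s_2 = 1 + 1 + 1 + 1 + 0 + 0 + 0 + 1 = 5 ≡ 1 (mod 2).
  s_3 = 0 + 0 + 1 + 1 + 1 + 0 + 0 + 1 = 4 ≡ 0 (mod 2).
  s_4 = 0 + 0 + 1 + 1 + 0 + 0 + 0 + 1 = 3 ≡ 1 (mod 2).
s = (0, 1, 0, 1)^T — this equals column 5 of H (binary 0101), so error is at position 5.
Correct: flip bit 5 of r = 000111100100001 to get c = 000101100100001.


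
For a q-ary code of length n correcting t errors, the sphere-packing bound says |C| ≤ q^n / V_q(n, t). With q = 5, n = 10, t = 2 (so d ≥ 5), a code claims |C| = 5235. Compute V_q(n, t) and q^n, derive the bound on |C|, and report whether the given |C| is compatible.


V_q(n, t) = 761, q^n = 9765625, Hamming bound = 12832, |C| = 5235 ≤ bound (satisfied).

Step 1: Compute V_q(n, t) = Σ_{j=0}^2 C(n, j) (q−1)^j.
  j = 0: C(10,0)·(4)^0 = 1·1 = 1.
  j = 1: C(10,1)·(4)^1 = 10·4 = 40.
  j = 2: C(10,2)·(4)^2 = 45·16 = 720.
  V_q(n, t) = 1 + 40 + 720 = 761.
Step 2: q^n = 5^10 = 9765625.
Step 3: Hamming bound ⌊q^n / V_q(n,t)⌋ = ⌊9765625/761⌋ = 12832.
Step 4: Compare |C| = 5235 to 12832: satisfied.
The claimed |C| lies below the Hamming bound.


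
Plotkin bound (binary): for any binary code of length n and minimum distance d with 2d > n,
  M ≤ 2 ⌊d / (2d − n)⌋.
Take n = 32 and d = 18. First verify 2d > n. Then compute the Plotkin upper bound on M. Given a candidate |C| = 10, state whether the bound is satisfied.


Plotkin bound M ≤ 8; given |C| = 10 > bound (violated).

Check applicability: 2d = 36, n = 32.
2d − n = 4 > 0, so Plotkin applies.
Compute d/(2d−n) = 18/4 ≈ 4.5000.
⌊d/(2d−n)⌋ = 4.
Plotkin bound: M ≤ 2·4 = 8.
Given |C| = 10, check: VIOLATED.
This |C| is above the Plotkin bound, so no binary code with n = 32, d = 18 and 10 codewords exists.


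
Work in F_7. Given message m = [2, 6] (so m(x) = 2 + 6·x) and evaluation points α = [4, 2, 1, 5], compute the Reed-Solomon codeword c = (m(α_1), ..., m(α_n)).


c = [5, 0, 1, 4]

Message polynomial: m(x) = 2 + 6·x (mod 7).
For each evaluation point α_i, compute m(α_i) mod 7:
  α_1 = 4: Horner steps 6 → 5, so m(4) = 5.
  α_2 = 2: Horner steps 6 → 0, so m(2) = 0.
  α_3 = 1: Horner steps 6 → 1, so m(1) = 1.
  α_4 = 5: Horner steps 6 → 4, so m(5) = 4.
Codeword c = [5, 0, 1, 4] ∈ F_7^4.


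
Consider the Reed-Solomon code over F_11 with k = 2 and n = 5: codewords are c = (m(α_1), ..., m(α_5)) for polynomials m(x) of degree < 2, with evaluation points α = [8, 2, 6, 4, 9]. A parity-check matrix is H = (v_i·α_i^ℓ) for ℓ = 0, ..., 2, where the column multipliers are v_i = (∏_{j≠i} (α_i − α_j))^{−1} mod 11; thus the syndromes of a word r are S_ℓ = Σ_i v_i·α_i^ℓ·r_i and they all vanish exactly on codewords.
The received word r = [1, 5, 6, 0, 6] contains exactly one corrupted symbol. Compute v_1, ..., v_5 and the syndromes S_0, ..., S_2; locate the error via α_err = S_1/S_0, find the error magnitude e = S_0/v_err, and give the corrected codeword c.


S = (4, 3, 5), error at position 5, error magnitude e = 2, c = [1, 5, 6, 0, 4].

Step 1: column multipliers v_i = (∏_{j≠i}(α_i − α_j))^{−1} mod 11.
  i = 1 (α = 8): (8−2)(8−6)(8−4)(8−9) = 6·2·4·(−1) = −48 ≡ 7, so v_1 = 7^{−1} = 8 (mod 11).
  i = 2 (α = 2): (2−8)(2−6)(2−4)(2−9) = (−6)·(−4)·(−2)·(−7) = 336 ≡ 6, so v_2 = 6^{−1} = 2 (mod 11).
  i = 3 (α = 6): (6−8)(6−2)(6−4)(6−9) = (−2)·4·2·(−3) = 48 ≡ 4, so v_3 = 4^{−1} = 3 (mod 11).
  i = 4 (α = 4): (4−8)(4−2)(4−6)(4−9) = (−4)·2·(−2)·(−5) = −80 ≡ 8, so v_4 = 8^{−1} = 7 (mod 11).
  i = 5 (α = 9): (9−8)(9−2)(9−6)(9−4) = 1·7·3·5 = 105 ≡ 6, so v_5 = 6^{−1} = 2 (mod 11).
  v = [8, 2, 3, 7, 2].
Step 2: syndromes of r = [1, 5, 6, 0, 6] (all sums mod 11).
  S_0 = Σ v_i r_i = 8·1 + 2·5 + 3·6 + 7·0 + 2·6 = 48 ≡ 4.
  S_1 = Σ v_i α_i r_i = 8·8·1 + 2·2·5 + 3·6·6 + 7·4·0 + 2·9·6 = 300 ≡ 3.
  α_i^2 mod 11 = [9, 4, 3, 5, 4].
  S_2 = Σ v_i α_i^2 r_i = 8·9·1 + 2·4·5 + 3·3·6 + 7·5·0 + 2·4·6 = 214 ≡ 5.
  S = (4, 3, 5) ≠ 0, so r is not a codeword (an error is present).
Step 3: locate the error. For a single error e at position i, S_ℓ = v_i·e·α_i^ℓ, so α_err = S_1/S_0.
  S_0^{−1} = 4^{−1} = 3 (mod 11), so α_err = 3·3 = 9 ≡ 9 = α_5. Error position i = 5.
  Consistency check: S_2/S_1 = 5·4 = 20 ≡ 9 = α_err ✓ (single-error assumption holds).
Step 4: error magnitude e = S_0/v_5 = S_0·∏_{j≠5}(α_5 − α_j) = 4·6 = 24 ≡ 2 (mod 11).
Step 5: correct position 5: c_5 = r_5 − e = 6 − 2 ≡ 4 (mod 11). Hence c = [1, 5, 6, 0, 4].
  Check: interpolating c through the α_i gives m(x) = 10 + 3·x (degree < 2) with m(α_i) = c_i for every i, so c is indeed a codeword.


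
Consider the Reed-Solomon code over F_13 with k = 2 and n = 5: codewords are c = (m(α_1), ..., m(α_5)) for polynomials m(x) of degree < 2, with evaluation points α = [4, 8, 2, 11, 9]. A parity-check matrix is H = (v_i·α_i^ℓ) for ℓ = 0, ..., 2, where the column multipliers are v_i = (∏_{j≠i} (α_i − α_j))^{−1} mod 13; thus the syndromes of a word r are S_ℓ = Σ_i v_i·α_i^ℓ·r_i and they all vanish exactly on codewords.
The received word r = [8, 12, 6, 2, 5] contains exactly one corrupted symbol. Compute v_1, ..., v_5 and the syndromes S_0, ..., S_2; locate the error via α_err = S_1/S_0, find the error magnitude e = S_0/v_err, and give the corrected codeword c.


S = (12, 4, 10), error at position 5, error magnitude e = 5, c = [8, 12, 6, 2, 0].

Step 1: column multipliers v_i = (∏_{j≠i}(α_i − α_j))^{−1} mod 13.
  i = 1 (α = 4): (4−8)(4−2)(4−11)(4−9) = (−4)·2·(−7)·(−5) = −280 ≡ 6, so v_1 = 6^{−1} = 11 (mod 13).
  i = 2 (α = 8): (8−4)(8−2)(8−11)(8−9) = 4·6·(−3)·(−1) = 72 ≡ 7, so v_2 = 7^{−1} = 2 (mod 13).
  i = 3 (α = 2): (2−4)(2−8)(2−11)(2−9) = (−2)·(−6)·(−9)·(−7) = 756 ≡ 2, so v_3 = 2^{−1} = 7 (mod 13).
  i = 4 (α = 11): (11−4)(11−8)(11−2)(11−9) = 7·3·9·2 = 378 ≡ 1, so v_4 = 1^{−1} = 1 (mod 13).
  i = 5 (α = 9): (9−4)(9−8)(9−2)(9−11) = 5·1·7·(−2) = −70 ≡ 8, so v_5 = 8^{−1} = 5 (mod 13).
  v = [11, 2, 7, 1, 5].
Step 2: syndromes of r = [8, 12, 6, 2, 5] (all sums mod 13).
  S_0 = Σ v_i r_i = 11·8 + 2·12 + 7·6 + 1·2 + 5·5 = 181 ≡ 12.
  S_1 = Σ v_i α_i r_i = 11·4·8 + 2·8·12 + 7·2·6 + 1·11·2 + 5·9·5 = 875 ≡ 4.
  α_i^2 mod 13 = [3, 12, 4, 4, 3].
  S_2 = Σ v_i α_i^2 r_i = 11·3·8 + 2·12·12 + 7·4·6 + 1·4·2 + 5·3·5 = 803 ≡ 10.
  S = (12, 4, 10) ≠ 0, so r is not a codeword (an error is present).
Step 3: locate the error. For a single error e at position i, S_ℓ = v_i·e·α_i^ℓ, so α_err = S_1/S_0.
  S_0^{−1} = 12^{−1} = 12 (mod 13), so α_err = 4·12 = 48 ≡ 9 = α_5. Error position i = 5.
  Consistency check: S_2/S_1 = 10·10 = 100 ≡ 9 = α_err ✓ (single-error assumption holds).
Step 4: error magnitude e = S_0/v_5 = S_0·∏_{j≠5}(α_5 − α_j) = 12·8 = 96 ≡ 5 (mod 13).
Step 5: correct position 5: c_5 = r_5 − e = 5 − 5 ≡ 0 (mod 13). Hence c = [8, 12, 6, 2, 0].
  Check: interpolating c through the α_i gives m(x) = 4 + 1·x (degree < 2) with m(α_i) = c_i for every i, so c is indeed a codeword.


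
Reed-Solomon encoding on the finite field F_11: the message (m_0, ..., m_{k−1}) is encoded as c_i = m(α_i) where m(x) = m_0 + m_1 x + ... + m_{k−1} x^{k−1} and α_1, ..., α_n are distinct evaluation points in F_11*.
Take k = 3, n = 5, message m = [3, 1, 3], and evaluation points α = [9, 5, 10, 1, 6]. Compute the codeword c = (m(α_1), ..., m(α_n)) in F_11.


c = [2, 6, 5, 7, 7]

Message polynomial: m(x) = 3 + 1·x + 3·x^2 (mod 11).
For each evaluation point α_i, compute m(α_i) mod 11:
  α_1 = 9: Horner steps 3 → 6 → 2, so m(9) = 2.
  α_2 = 5: Horner steps 3 → 5 → 6, so m(5) = 6.
  α_3 = 10: Horner steps 3 → 9 → 5, so m(10) = 5.
  α_4 = 1: Horner steps 3 → 4 → 7, so m(1) = 7.
  α_5 = 6: Horner steps 3 → 8 → 7, so m(6) = 7.
Codeword c = [2, 6, 5, 7, 7] ∈ F_11^5.


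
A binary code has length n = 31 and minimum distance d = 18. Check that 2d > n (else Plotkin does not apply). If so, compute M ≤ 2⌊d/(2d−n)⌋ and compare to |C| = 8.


Plotkin bound M ≤ 6; given |C| = 8 > bound (violated).

Check applicability: 2d = 36, n = 31.
2d − n = 5 > 0, so Plotkin applies.
Compute d/(2d−n) = 18/5 ≈ 3.6000.
⌊d/(2d−n)⌋ = 3.
Plotkin bound: M ≤ 2·3 = 6.
Given |C| = 8, check: VIOLATED.
This |C| is above the Plotkin bound, so no binary code with n = 31, d = 18 and 8 codewords exists.


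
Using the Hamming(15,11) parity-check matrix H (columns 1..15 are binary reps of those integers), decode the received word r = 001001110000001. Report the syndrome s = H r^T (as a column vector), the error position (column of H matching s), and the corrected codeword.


s = (0, 1, 0, 1)^T, error position = 5, corrected codeword c = 001011110000001

Compute s = H r^T mod 2 one row at a time:
  s_1 = 1 + 0 + 0 + 0 + 0 + 0 + 0 + 1 = 2 ≡ 0 (mod 2).
  s_2 = 0 + 0 + 1 + 1 + 0 + 0 + 0 + 1 = 3 ≡ 1 (mod 2).
  s_3 = 0 + 1 + 1 + 1 + 0 + 0 + 0 + 1 = 4 ≡ 0 (mod 2).
  s_4 = 0 + 1 + 0 + 1 + 0 + 0 + 0 + 1 = 3 ≡ 1 (mod 2).
s = (0, 1, 0, 1)^T — this equals column 5 of H (binary 0101), so error is at position 5.
Correct: flip bit 5 of r = 001001110000001 to get c = 001011110000001.


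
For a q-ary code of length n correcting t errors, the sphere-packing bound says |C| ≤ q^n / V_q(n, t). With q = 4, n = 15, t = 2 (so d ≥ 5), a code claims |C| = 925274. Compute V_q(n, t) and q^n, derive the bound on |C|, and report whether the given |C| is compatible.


V_q(n, t) = 991, q^n = 1073741824, Hamming bound = 1083493, |C| = 925274 ≤ bound (satisfied).

Step 1: Compute V_q(n, t) = Σ_{j=0}^2 C(n, j) (q−1)^j.
  j = 0: C(15,0)·(3)^0 = 1·1 = 1.
  j = 1: C(15,1)·(3)^1 = 15·3 = 45.
  j = 2: C(15,2)·(3)^2 = 105·9 = 945.
  V_q(n, t) = 1 + 45 + 945 = 991.
Step 2: q^n = 4^15 = 1073741824.
Step 3: Hamming bound ⌊q^n / V_q(n,t)⌋ = ⌊1073741824/991⌋ = 1083493.
Step 4: Compare |C| = 925274 to 1083493: satisfied.
The claimed |C| lies below the Hamming bound.


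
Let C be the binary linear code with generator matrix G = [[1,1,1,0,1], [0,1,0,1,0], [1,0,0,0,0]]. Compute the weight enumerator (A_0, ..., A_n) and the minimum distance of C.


Weight distribution: A_0 = 1, A_1 = 1, A_2 = 1, A_3 = 3, A_4 = 2. Minimum distance d = 1.

Enumerate all 2^3 = 8 messages m ∈ F_2^3.
For each, compute codeword c = mG in F_2^5, then tally its weight.
  m = 000 → c = 00000, weight = 0.
  m = 100 → c = 11101, weight = 4.
  m = 010 → c = 01010, weight = 2.
  m = 110 → c = 10111, weight = 4.
  m = 001 → c = 10000, weight = 1.
  m = 101 → c = 01101, weight = 3.
  m = 011 → c = 11010, weight = 3.
  m = 111 → c = 00111, weight = 3.
Tally weights:
  weight 0: 1 codewords.
  weight 1: 1 codewords.
  weight 2: 1 codewords.
  weight 3: 3 codewords.
  weight 4: 2 codewords.
Minimum distance d = smallest w > 0 with A_w > 0 = 1.
Sanity: Σ A_w = 8 = 2^3 = 8 ✓.


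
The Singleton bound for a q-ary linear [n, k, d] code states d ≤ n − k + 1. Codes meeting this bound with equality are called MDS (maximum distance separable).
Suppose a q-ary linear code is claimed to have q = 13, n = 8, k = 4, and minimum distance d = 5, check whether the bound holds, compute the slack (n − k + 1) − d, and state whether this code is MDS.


Singleton RHS = n − k + 1 = 5, slack = 0, bound satisfied, MDS.

Singleton bound: d ≤ n − k + 1.
Here n = 8, k = 4, so n − k + 1 = 5.
Given d = 5, check d ≤ 5: YES.
Slack = (n − k + 1) − d = 0.
The code is MDS (slack = 0).
Description: the claimed parameters are [8, 4, 5]_13; such a code would be MDS (meets Singleton bound).


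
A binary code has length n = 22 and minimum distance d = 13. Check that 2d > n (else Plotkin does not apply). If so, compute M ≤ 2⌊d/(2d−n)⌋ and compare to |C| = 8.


Plotkin bound M ≤ 6; given |C| = 8 > bound (violated).

Check applicability: 2d = 26, n = 22.
2d − n = 4 > 0, so Plotkin applies.
Compute d/(2d−n) = 13/4 ≈ 3.2500.
⌊d/(2d−n)⌋ = 3.
Plotkin bound: M ≤ 2·3 = 6.
Given |C| = 8, check: VIOLATED.
This |C| is above the Plotkin bound, so no binary code with n = 22, d = 13 and 8 codewords exists.


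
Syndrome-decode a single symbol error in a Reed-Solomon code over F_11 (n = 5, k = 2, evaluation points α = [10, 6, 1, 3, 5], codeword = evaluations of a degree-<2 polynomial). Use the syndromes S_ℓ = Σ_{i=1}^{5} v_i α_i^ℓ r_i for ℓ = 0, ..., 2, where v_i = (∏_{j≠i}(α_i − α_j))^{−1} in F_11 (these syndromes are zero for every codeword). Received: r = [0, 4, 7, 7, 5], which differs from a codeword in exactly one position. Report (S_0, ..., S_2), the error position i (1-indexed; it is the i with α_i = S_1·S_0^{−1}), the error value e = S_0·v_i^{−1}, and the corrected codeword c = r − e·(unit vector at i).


S = (8, 8, 8), error at position 3, error magnitude e = 9, c = [0, 4, 9, 7, 5].

Step 1: column multipliers v_i = (∏_{j≠i}(α_i − α_j))^{−1} mod 11.
  i = 1 (α = 10): (10−6)(10−1)(10−3)(10−5) = 4·9·7·5 = 1260 ≡ 6, so v_1 = 6^{−1} = 2 (mod 11).
  i = 2 (α = 6): (6−10)(6−1)(6−3)(6−5) = (−4)·5·3·1 = −60 ≡ 6, so v_2 = 6^{−1} = 2 (mod 11).
  i = 3 (α = 1): (1−10)(1−6)(1−3)(1−5) = (−9)·(−5)·(−2)·(−4) = 360 ≡ 8, so v_3 = 8^{−1} = 7 (mod 11).
  i = 4 (α = 3): (3−10)(3−6)(3−1)(3−5) = (−7)·(−3)·2·(−2) = −84 ≡ 4, so v_4 = 4^{−1} = 3 (mod 11).
  i = 5 (α = 5): (5−10)(5−6)(5−1)(5−3) = (−5)·(−1)·4·2 = 40 ≡ 7, so v_5 = 7^{−1} = 8 (mod 11).
  v = [2, 2, 7, 3, 8].
Step 2: syndromes of r = [0, 4, 7, 7, 5] (all sums mod 11).
  S_0 = Σ v_i r_i = 2·0 + 2·4 + 7·7 + 3·7 + 8·5 = 118 ≡ 8.
  S_1 = Σ v_i α_i r_i = 2·10·0 + 2·6·4 + 7·1·7 + 3·3·7 + 8·5·5 = 360 ≡ 8.
  α_i^2 mod 11 = [1, 3, 1, 9, 3].
  S_2 = Σ v_i α_i^2 r_i = 2·1·0 + 2·3·4 + 7·1·7 + 3·9·7 + 8·3·5 = 382 ≡ 8.
  S = (8, 8, 8) ≠ 0, so r is not a codeword (an error is present).
Step 3: locate the error. For a single error e at position i, S_ℓ = v_i·e·α_i^ℓ, so α_err = S_1/S_0.
  S_0^{−1} = 8^{−1} = 7 (mod 11), so α_err = 8·7 = 56 ≡ 1 = α_3. Error position i = 3.
  Consistency check: S_2/S_1 = 8·7 = 56 ≡ 1 = α_err ✓ (single-error assumption holds).
Step 4: error magnitude e = S_0/v_3 = S_0·∏_{j≠3}(α_3 − α_j) = 8·8 = 64 ≡ 9 (mod 11).
Step 5: correct position 3: c_3 = r_3 − e = 7 − 9 ≡ 9 (mod 11). Hence c = [0, 4, 9, 7, 5].
  Check: interpolating c through the α_i gives m(x) = 10 + 10·x (degree < 2) with m(α_i) = c_i for every i, so c is indeed a codeword.


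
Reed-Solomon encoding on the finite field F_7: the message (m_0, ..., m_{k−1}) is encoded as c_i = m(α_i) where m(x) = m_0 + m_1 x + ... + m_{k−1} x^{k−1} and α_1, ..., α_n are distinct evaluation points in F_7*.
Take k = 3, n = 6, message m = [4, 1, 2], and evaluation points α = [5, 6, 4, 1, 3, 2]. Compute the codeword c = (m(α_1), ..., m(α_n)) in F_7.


c = [3, 5, 5, 0, 4, 0]

Message polynomial: m(x) = 4 + 1·x + 2·x^2 (mod 7).
For each evaluation point α_i, compute m(α_i) mod 7:
  α_1 = 5: Horner steps 2 → 4 → 3, so m(5) = 3.
  α_2 = 6: Horner steps 2 → 6 → 5, so m(6) = 5.
  α_3 = 4: Horner steps 2 → 2 → 5, so m(4) = 5.
  α_4 = 1: Horner steps 2 → 3 → 0, so m(1) = 0.
  α_5 = 3: Horner steps 2 → 0 → 4, so m(3) = 4.
  α_6 = 2: Horner steps 2 → 5 → 0, so m(2) = 0.
Codeword c = [3, 5, 5, 0, 4, 0] ∈ F_7^6.


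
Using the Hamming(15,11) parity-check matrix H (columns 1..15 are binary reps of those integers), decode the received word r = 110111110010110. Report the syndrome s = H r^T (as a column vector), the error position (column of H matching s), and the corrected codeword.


s = (0, 0, 1, 1)^T, error position = 3, corrected codeword c = 111111110010110

Compute s = H r^T mod 2 one row at a time:
  s_1 = 1 + 0 + 0 + 1 + 0 + 1 + 1 + 0 = 4 ≡ 0 (mod 2).
  s_2 = 1 + 1 + 1 + 1 + 0 + 1 + 1 + 0 = 6 ≡ 0 (mod 2).
  s_3 = 1 + 0 + 1 + 1 + 0 + 1 + 1 + 0 = 5 ≡ 1 (mod 2).
  s_4 = 1 + 0 + 1 + 1 + 0 + 1 + 1 + 0 = 5 ≡ 1 (mod 2).
s = (0, 0, 1, 1)^T — this equals column 3 of H (binary 0011), so error is at position 3.
Correct: flip bit 3 of r = 110111110010110 to get c = 111111110010110.


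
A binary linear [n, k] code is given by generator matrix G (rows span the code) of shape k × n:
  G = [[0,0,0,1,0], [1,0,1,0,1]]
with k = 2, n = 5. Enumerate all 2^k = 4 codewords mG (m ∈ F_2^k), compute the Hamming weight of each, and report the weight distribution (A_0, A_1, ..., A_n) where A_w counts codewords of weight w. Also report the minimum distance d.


Weight distribution: A_0 = 1, A_1 = 1, A_3 = 1, A_4 = 1. Minimum distance d = 1.

Enumerate all 2^2 = 4 messages m ∈ F_2^2.
For each, compute codeword c = mG in F_2^5, then tally its weight.
  m = 00 → c = 00000, weight = 0.
  m = 10 → c = 00010, weight = 1.
  m = 01 → c = 10101, weight = 3.
  m = 11 → c = 10111, weight = 4.
Tally weights:
  weight 0: 1 codewords.
  weight 1: 1 codewords.
  weight 3: 1 codewords.
  weight 4: 1 codewords.
Minimum distance d = smallest w > 0 with A_w > 0 = 1.
Sanity: Σ A_w = 4 = 2^2 = 4 ✓.


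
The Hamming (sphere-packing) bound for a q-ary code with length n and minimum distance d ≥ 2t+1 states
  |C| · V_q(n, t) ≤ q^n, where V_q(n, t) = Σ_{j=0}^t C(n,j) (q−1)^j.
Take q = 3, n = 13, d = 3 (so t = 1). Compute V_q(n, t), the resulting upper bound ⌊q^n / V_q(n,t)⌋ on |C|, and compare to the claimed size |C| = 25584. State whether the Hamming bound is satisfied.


V_q(n, t) = 27, q^n = 1594323, Hamming bound = 59049, |C| = 25584 ≤ bound (satisfied).

Step 1: Compute V_q(n, t) = Σ_{j=0}^1 C(n, j) (q−1)^j.
  j = 0: C(13,0)·(2)^0 = 1·1 = 1.
  j = 1: C(13,1)·(2)^1 = 13·2 = 26.
  V_q(n, t) = 1 + 26 = 27.
Step 2: q^n = 3^13 = 1594323.
Step 3: Hamming bound ⌊q^n / V_q(n,t)⌋ = ⌊1594323/27⌋ = 59049.
Step 4: Compare |C| = 25584 to 59049: satisfied.
The claimed |C| lies below the Hamming bound.


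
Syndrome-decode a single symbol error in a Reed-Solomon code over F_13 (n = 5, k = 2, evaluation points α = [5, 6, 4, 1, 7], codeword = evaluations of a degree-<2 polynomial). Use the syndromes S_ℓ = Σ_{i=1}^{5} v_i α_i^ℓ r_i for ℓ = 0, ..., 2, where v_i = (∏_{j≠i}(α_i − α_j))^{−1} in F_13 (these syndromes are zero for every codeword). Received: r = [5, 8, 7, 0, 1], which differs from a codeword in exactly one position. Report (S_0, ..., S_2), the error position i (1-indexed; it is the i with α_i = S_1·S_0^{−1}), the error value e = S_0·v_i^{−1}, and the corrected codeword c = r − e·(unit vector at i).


S = (6, 10, 8), error at position 2, error magnitude e = 5, c = [5, 3, 7, 0, 1].

Step 1: column multipliers v_i = (∏_{j≠i}(α_i − α_j))^{−1} mod 13.
  i = 1 (α = 5): (5−6)(5−4)(5−1)(5−7) = (−1)·1·4·(−2) = 8 ≡ 8, so v_1 = 8^{−1} = 5 (mod 13).
  i = 2 (α = 6): (6−5)(6−4)(6−1)(6−7) = 1·2·5·(−1) = −10 ≡ 3, so v_2 = 3^{−1} = 9 (mod 13).
  i = 3 (α = 4): (4−5)(4−6)(4−1)(4−7) = (−1)·(−2)·3·(−3) = −18 ≡ 8, so v_3 = 8^{−1} = 5 (mod 13).
  i = 4 (α = 1): (1−5)(1−6)(1−4)(1−7) = (−4)·(−5)·(−3)·(−6) = 360 ≡ 9, so v_4 = 9^{−1} = 3 (mod 13).
  i = 5 (α = 7): (7−5)(7−6)(7−4)(7−1) = 2·1·3·6 = 36 ≡ 10, so v_5 = 10^{−1} = 4 (mod 13).
  v = [5, 9, 5, 3, 4].
Step 2: syndromes of r = [5, 8, 7, 0, 1] (all sums mod 13).
  S_0 = Σ v_i r_i = 5·5 + 9·8 + 5·7 + 3·0 + 4·1 = 136 ≡ 6.
  S_1 = Σ v_i α_i r_i = 5·5·5 + 9·6·8 + 5·4·7 + 3·1·0 + 4·7·1 = 725 ≡ 10.
  α_i^2 mod 13 = [12, 10, 3, 1, 10].
  S_2 = Σ v_i α_i^2 r_i = 5·12·5 + 9·10·8 + 5·3·7 + 3·1·0 + 4·10·1 = 1165 ≡ 8.
  S = (6, 10, 8) ≠ 0, so r is not a codeword (an error is present).
Step 3: locate the error. For a single error e at position i, S_ℓ = v_i·e·α_i^ℓ, so α_err = S_1/S_0.
  S_0^{−1} = 6^{−1} = 11 (mod 13), so α_err = 10·11 = 110 ≡ 6 = α_2. Error position i = 2.
  Consistency check: S_2/S_1 = 8·4 = 32 ≡ 6 = α_err ✓ (single-error assumption holds).
Step 4: error magnitude e = S_0/v_2 = S_0·∏_{j≠2}(α_2 − α_j) = 6·3 = 18 ≡ 5 (mod 13).
Step 5: correct position 2: c_2 = r_2 − e = 8 − 5 ≡ 3 (mod 13). Hence c = [5, 3, 7, 0, 1].
  Check: interpolating c through the α_i gives m(x) = 2 + 11·x (degree < 2) with m(α_i) = c_i for every i, so c is indeed a codeword.


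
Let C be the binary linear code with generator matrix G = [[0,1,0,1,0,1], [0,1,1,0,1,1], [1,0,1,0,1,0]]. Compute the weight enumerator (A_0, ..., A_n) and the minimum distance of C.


Weight distribution: A_0 = 1, A_2 = 1, A_3 = 4, A_4 = 1, A_6 = 1. Minimum distance d = 2.

Enumerate all 2^3 = 8 messages m ∈ F_2^3.
For each, compute codeword c = mG in F_2^6, then tally its weight.
  m = 000 → c = 000000, weight = 0.
  m = 100 → c = 010101, weight = 3.
  m = 010 → c = 011011, weight = 4.
  m = 110 → c = 001110, weight = 3.
  m = 001 → c = 101010, weight = 3.
  m = 101 → c = 111111, weight = 6.
  m = 011 → c = 110001, weight = 3.
  m = 111 → c = 100100, weight = 2.
Tally weights:
  weight 0: 1 codewords.
  weight 2: 1 codewords.
  weight 3: 4 codewords.
  weight 4: 1 codewords.
  weight 6: 1 codewords.
Minimum distance d = smallest w > 0 with A_w > 0 = 2.
Sanity: Σ A_w = 8 = 2^3 = 8 ✓.


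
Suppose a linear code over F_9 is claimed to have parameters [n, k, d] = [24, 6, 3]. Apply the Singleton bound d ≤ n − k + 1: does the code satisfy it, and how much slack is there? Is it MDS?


Singleton RHS = n − k + 1 = 19, slack = 16, bound satisfied, not MDS.

Singleton bound: d ≤ n − k + 1.
Here n = 24, k = 6, so n − k + 1 = 19.
Given d = 3, check d ≤ 19: YES.
Slack = (n − k + 1) − d = 16.
The code is NOT MDS (slack = 16 > 0).
Description: the claimed parameters are [24, 6, 3]_9; such a code would be non-MDS.


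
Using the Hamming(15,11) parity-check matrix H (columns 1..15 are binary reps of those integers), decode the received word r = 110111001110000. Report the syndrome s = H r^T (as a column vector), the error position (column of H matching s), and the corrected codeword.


s = (1, 1, 0, 0)^T, error position = 12, corrected codeword c = 110111001111000

Compute s = H r^T mod 2 one row at a time:
  s_1 = 0 + 1 + 1 + 1 + 0 + 0 + 0 + 0 = 3 ≡ 1 (mod 2).
  s_2 = 1 + 1 + 1 + 0 + 0 + 0 + 0 + 0 = 3 ≡ 1 (mod 2).
  s_3 = 1 + 0 + 1 + 0 + 1 + 1 + 0 + 0 = 4 ≡ 0 (mod 2).
  s_4 = 1 + 0 + 1 + 0 + 1 + 1 + 0 + 0 = 4 ≡ 0 (mod 2).
s = (1, 1, 0, 0)^T — this equals column 12 of H (binary 1100), so error is at position 12.
Correct: flip bit 12 of r = 110111001110000 to get c = 110111001111000.
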